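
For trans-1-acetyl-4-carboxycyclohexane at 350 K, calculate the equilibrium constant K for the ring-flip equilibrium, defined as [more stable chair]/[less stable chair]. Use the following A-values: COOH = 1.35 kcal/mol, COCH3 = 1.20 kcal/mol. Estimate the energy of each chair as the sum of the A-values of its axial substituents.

K ≈ 39.1

C1 and C4 have opposite parity, so for the trans isomer the two substituents are e,e in one chair and a,a in the other.
Chair I (carboxyl axial, acetyl axial): E = 2.55 kcal/mol; chair II (carboxyl equatorial, acetyl equatorial): E = 0.00 kcal/mol.
ΔG = 2.55 kcal/mol between the two chairs.
K = exp(ΔG/RT) with R = 1.987×10⁻³ kcal mol⁻¹ K⁻¹ and T = 350 K gives K ≈ 39.1.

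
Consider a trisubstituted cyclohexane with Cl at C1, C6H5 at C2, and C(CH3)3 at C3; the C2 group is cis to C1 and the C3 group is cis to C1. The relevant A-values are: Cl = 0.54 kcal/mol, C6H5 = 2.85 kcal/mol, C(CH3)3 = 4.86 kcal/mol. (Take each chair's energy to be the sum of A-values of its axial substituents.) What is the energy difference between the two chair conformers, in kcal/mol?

Chair I (chloro axial, phenyl equatorial, tert-butyl axial): E = 5.40 kcal/mol.
Chair II (chloro equatorial, phenyl axial, tert-butyl equatorial): E = 2.85 kcal/mol.
ΔE = 5.40 − 2.85 = 2.55 kcal/mol; chair II is more stable.

2.55 kcal/mol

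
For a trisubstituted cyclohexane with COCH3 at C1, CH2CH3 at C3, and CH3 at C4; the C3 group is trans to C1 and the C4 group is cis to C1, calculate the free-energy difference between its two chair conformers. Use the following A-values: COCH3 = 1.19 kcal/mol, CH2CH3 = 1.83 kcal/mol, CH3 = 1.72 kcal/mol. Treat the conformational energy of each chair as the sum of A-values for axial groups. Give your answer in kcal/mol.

Chair I (acetyl axial, ethyl equatorial, methyl equatorial): E = 1.19 kcal/mol.
Chair II (acetyl equatorial, ethyl axial, methyl axial): E = 3.55 kcal/mol.
ΔE = 3.55 − 1.19 = 2.36 kcal/mol; chair I is more stable.

2.36 kcal/mol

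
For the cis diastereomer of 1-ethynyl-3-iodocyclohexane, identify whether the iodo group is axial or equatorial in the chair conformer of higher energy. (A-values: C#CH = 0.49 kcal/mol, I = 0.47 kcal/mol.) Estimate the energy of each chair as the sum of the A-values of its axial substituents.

C1 and C3 have the same parity, so for the cis isomer the two substituents are e,e in one chair and a,a in the other.
Chair I (ethynyl axial, iodo axial): E = 0.96 kcal/mol.
Chair II (ethynyl equatorial, iodo equatorial): E = 0.00 kcal/mol.
Chair I is the less stable (higher-energy) conformer, and in that chair the iodo group is axial.

axial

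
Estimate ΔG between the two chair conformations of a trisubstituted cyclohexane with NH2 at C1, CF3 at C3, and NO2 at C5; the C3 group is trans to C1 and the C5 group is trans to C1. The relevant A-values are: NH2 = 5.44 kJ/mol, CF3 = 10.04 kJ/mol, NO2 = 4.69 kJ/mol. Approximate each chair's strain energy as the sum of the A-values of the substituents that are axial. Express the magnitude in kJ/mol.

9.29 kJ/mol

Chair I (amino axial, trifluoromethyl equatorial, nitro equatorial): E = 5.44 kJ/mol.
Chair II (amino equatorial, trifluoromethyl axial, nitro axial): E = 14.73 kJ/mol.
ΔE = 14.73 − 5.44 = 9.29 kJ/mol; chair I is more stable.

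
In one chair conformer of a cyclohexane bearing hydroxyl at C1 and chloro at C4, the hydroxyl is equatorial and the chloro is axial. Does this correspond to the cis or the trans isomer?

cis

C1 and C4 have opposite parity, so their axial bonds point in opposite directions.
With opposite-parity carbons, two substituents on the same face are one axial and one equatorial; opposite faces give both axial or both equatorial.
Here the groups are equatorial/axial → same face → cis.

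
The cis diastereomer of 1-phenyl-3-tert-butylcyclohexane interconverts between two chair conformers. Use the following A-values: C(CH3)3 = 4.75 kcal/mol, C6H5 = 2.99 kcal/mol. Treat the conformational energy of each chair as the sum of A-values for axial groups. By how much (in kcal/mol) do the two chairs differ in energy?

C1 and C3 have the same parity, so for the cis isomer the two substituents are e,e in one chair and a,a in the other.
Chair I (tert-butyl axial, phenyl axial): E = 7.74 kcal/mol.
Chair II (tert-butyl equatorial, phenyl equatorial): E = 0.00 kcal/mol.
ΔE = 7.74 − 0.00 = 7.74 kcal/mol; chair II is more stable.

7.74 kcal/mol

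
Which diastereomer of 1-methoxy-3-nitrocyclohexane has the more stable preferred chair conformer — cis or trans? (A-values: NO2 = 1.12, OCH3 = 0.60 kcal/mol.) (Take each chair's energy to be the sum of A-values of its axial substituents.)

At 1,3 positions (parity same): cis → (e,e or a,a); trans → (a,e or e,a).
Best chair for cis: E = 0.00 kcal/mol; best chair for trans: E = 0.60 kcal/mol.
The cis isomer is lower by 0.60 kcal/mol.

cis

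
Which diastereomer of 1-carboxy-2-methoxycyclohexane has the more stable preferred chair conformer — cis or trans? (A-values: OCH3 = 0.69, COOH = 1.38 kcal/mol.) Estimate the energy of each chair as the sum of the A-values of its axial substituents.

trans

At 1,2 positions (parity opposite): cis → (a,e or e,a); trans → (e,e or a,a).
Best chair for cis: E = 0.69 kcal/mol; best chair for trans: E = 0.00 kcal/mol.
The trans isomer is lower by 0.69 kcal/mol.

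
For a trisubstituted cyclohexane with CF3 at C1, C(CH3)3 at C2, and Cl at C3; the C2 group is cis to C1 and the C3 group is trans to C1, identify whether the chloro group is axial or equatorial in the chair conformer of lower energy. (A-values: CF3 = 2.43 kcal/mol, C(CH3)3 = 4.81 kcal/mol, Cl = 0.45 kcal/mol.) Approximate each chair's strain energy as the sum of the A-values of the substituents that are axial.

Chair I (trifluoromethyl axial, tert-butyl equatorial, chloro equatorial): E = 2.43 kcal/mol.
Chair II (trifluoromethyl equatorial, tert-butyl axial, chloro axial): E = 5.26 kcal/mol.
Chair I is the more stable (lower-energy) conformer, and in that chair the chloro group is equatorial.

equatorial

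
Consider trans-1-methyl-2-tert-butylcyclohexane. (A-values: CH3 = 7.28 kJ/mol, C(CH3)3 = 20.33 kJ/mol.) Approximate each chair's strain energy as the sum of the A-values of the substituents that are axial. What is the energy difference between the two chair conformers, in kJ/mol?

27.61 kJ/mol

C1 and C2 have opposite parity, so for the trans isomer the two substituents are e,e in one chair and a,a in the other.
Chair I (methyl axial, tert-butyl axial): E = 27.61 kJ/mol.
Chair II (methyl equatorial, tert-butyl equatorial): E = 0.00 kJ/mol.
ΔE = 27.61 − 0.00 = 27.61 kJ/mol; chair II is more stable.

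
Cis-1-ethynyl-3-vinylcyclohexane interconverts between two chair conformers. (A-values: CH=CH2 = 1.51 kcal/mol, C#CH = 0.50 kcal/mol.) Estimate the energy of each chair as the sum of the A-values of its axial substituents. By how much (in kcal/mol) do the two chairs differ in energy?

C1 and C3 have the same parity, so for the cis isomer the two substituents are e,e in one chair and a,a in the other.
Chair I (vinyl axial, ethynyl axial): E = 2.01 kcal/mol.
Chair II (vinyl equatorial, ethynyl equatorial): E = 0.00 kcal/mol.
ΔE = 2.01 − 0.00 = 2.01 kcal/mol; chair II is more stable.

2.01 kcal/mol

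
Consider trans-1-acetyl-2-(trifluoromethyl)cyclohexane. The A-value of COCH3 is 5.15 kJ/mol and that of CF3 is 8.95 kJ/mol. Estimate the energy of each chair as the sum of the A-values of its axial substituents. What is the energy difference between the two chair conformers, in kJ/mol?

C1 and C2 have opposite parity, so for the trans isomer the two substituents are e,e in one chair and a,a in the other.
Chair I (acetyl axial, trifluoromethyl axial): E = 14.10 kJ/mol.
Chair II (acetyl equatorial, trifluoromethyl equatorial): E = 0.00 kJ/mol.
ΔE = 14.10 − 0.00 = 14.10 kJ/mol; chair II is more stable.

14.10 kJ/mol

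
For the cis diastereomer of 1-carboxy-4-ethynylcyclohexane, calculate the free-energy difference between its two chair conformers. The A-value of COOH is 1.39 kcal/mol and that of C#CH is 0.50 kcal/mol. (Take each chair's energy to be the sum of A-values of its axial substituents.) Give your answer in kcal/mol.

0.89 kcal/mol

C1 and C4 have opposite parity, so for the cis isomer the two substituents are one axial and one equatorial in each chair.
Chair I (carboxyl axial, ethynyl equatorial): E = 1.39 kcal/mol.
Chair II (carboxyl equatorial, ethynyl axial): E = 0.50 kcal/mol.
ΔE = 1.39 − 0.50 = 0.89 kcal/mol; chair II is more stable.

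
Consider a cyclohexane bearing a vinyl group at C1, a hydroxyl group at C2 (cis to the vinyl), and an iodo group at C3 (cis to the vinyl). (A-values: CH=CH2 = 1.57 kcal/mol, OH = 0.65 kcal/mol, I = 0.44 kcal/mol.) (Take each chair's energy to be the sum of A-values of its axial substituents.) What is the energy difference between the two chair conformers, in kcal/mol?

Chair I (vinyl axial, hydroxyl equatorial, iodo axial): E = 2.01 kcal/mol.
Chair II (vinyl equatorial, hydroxyl axial, iodo equatorial): E = 0.65 kcal/mol.
ΔE = 2.01 − 0.65 = 1.36 kcal/mol; chair II is more stable.

1.36 kcal/mol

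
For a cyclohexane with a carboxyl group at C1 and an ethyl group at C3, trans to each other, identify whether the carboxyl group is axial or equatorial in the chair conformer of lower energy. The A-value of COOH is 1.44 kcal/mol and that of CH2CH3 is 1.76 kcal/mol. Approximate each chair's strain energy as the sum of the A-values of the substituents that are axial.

axial

C1 and C3 have the same parity, so for the trans isomer the two substituents are one axial and one equatorial in each chair.
Chair I (carboxyl axial, ethyl equatorial): E = 1.44 kcal/mol.
Chair II (carboxyl equatorial, ethyl axial): E = 1.76 kcal/mol.
Chair I is the more stable (lower-energy) conformer, and in that chair the carboxyl group is axial.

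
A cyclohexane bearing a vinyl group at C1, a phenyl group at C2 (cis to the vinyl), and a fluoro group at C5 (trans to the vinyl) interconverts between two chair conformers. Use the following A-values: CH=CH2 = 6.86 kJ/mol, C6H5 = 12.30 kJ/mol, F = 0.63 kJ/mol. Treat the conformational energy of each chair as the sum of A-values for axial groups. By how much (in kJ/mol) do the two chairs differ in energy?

6.07 kJ/mol

Chair I (vinyl axial, phenyl equatorial, fluoro equatorial): E = 6.86 kJ/mol.
Chair II (vinyl equatorial, phenyl axial, fluoro axial): E = 12.93 kJ/mol.
ΔE = 12.93 − 6.86 = 6.07 kJ/mol; chair I is more stable.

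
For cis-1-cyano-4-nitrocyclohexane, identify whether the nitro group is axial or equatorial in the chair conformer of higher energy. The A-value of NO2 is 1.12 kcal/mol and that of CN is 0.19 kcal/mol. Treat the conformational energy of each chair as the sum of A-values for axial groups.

axial

C1 and C4 have opposite parity, so for the cis isomer the two substituents are one axial and one equatorial in each chair.
Chair I (nitro axial, cyano equatorial): E = 1.12 kcal/mol.
Chair II (nitro equatorial, cyano axial): E = 0.19 kcal/mol.
Chair I is the less stable (higher-energy) conformer, and in that chair the nitro group is axial.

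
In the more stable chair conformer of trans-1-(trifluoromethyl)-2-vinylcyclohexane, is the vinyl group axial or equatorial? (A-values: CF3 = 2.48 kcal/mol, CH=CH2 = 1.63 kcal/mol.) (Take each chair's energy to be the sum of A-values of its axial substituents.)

equatorial

C1 and C2 have opposite parity, so for the trans isomer the two substituents are e,e in one chair and a,a in the other.
Chair I (trifluoromethyl axial, vinyl axial): E = 4.11 kcal/mol.
Chair II (trifluoromethyl equatorial, vinyl equatorial): E = 0.00 kcal/mol.
Chair II is the more stable (lower-energy) conformer, and in that chair the vinyl group is equatorial.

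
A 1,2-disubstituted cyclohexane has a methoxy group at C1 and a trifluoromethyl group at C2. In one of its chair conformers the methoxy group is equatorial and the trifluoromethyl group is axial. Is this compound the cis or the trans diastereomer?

cis

C1 and C2 have opposite parity, so their axial bonds point in opposite directions.
With opposite-parity carbons, two substituents on the same face are one axial and one equatorial; opposite faces give both axial or both equatorial.
Here the groups are equatorial/axial → same face → cis.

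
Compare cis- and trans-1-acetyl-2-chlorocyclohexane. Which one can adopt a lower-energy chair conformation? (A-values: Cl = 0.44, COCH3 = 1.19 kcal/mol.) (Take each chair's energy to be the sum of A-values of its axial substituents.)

At 1,2 positions (parity opposite): cis → (a,e or e,a); trans → (e,e or a,a).
Best chair for cis: E = 0.44 kcal/mol; best chair for trans: E = 0.00 kcal/mol.
The trans isomer is lower by 0.44 kcal/mol.

trans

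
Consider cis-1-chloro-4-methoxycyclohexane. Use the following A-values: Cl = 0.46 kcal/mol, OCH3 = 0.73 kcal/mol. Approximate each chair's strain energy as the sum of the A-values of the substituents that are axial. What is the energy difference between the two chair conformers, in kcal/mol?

C1 and C4 have opposite parity, so for the cis isomer the two substituents are one axial and one equatorial in each chair.
Chair I (chloro axial, methoxy equatorial): E = 0.46 kcal/mol.
Chair II (chloro equatorial, methoxy axial): E = 0.73 kcal/mol.
ΔE = 0.73 − 0.46 = 0.27 kcal/mol; chair I is more stable.

0.27 kcal/mol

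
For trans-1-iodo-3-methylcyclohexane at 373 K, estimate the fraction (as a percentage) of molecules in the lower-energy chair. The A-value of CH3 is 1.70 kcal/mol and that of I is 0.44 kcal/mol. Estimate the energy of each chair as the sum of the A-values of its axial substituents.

C1 and C3 have the same parity, so for the trans isomer the two substituents are one axial and one equatorial in each chair.
Chair I (methyl axial, iodo equatorial): E = 1.70 kcal/mol; chair II (methyl equatorial, iodo axial): E = 0.44 kcal/mol.
ΔG = 1.26 kcal/mol between the two chairs.
K = exp(ΔG/RT) with R = 1.987×10⁻³ kcal mol⁻¹ K⁻¹ and T = 373 K gives K ≈ 5.47.
Fraction in the lower-energy chair = K/(K+1) = 84.6%.

84.6%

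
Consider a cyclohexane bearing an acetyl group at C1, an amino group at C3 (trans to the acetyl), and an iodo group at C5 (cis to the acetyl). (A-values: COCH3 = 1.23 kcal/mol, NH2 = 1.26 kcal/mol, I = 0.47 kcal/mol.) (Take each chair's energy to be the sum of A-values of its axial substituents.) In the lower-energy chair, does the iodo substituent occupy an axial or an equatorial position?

equatorial

Chair I (acetyl axial, amino equatorial, iodo axial): E = 1.70 kcal/mol.
Chair II (acetyl equatorial, amino axial, iodo equatorial): E = 1.26 kcal/mol.
Chair II is the more stable (lower-energy) conformer, and in that chair the iodo group is equatorial.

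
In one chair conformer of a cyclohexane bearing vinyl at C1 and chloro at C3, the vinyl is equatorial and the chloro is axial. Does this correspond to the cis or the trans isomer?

trans

C1 and C3 have the same parity, so their axial bonds point in the same direction.
With same-parity carbons, two substituents on the same face are both axial or both equatorial; opposite faces give one of each.
Here the groups are equatorial/axial → opposite face → trans.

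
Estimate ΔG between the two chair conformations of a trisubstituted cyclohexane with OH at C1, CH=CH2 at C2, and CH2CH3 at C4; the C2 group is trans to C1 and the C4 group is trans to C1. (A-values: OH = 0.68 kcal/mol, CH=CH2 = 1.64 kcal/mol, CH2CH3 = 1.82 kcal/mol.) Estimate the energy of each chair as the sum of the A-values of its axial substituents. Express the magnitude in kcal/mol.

Chair I (hydroxyl axial, vinyl axial, ethyl axial): E = 4.14 kcal/mol.
Chair II (hydroxyl equatorial, vinyl equatorial, ethyl equatorial): E = 0.00 kcal/mol.
ΔE = 4.14 − 0.00 = 4.14 kcal/mol; chair II is more stable.

4.14 kcal/mol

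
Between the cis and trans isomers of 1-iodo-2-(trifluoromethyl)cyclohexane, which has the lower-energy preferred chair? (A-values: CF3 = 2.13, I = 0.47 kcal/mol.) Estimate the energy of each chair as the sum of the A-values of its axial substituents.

trans

At 1,2 positions (parity opposite): cis → (a,e or e,a); trans → (e,e or a,a).
Best chair for cis: E = 0.47 kcal/mol; best chair for trans: E = 0.00 kcal/mol.
The trans isomer is lower by 0.47 kcal/mol.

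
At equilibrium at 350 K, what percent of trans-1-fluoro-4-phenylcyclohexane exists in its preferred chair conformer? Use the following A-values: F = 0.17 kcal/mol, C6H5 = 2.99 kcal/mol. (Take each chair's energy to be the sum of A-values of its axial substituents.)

C1 and C4 have opposite parity, so for the trans isomer the two substituents are e,e in one chair and a,a in the other.
Chair I (fluoro axial, phenyl axial): E = 3.16 kcal/mol; chair II (fluoro equatorial, phenyl equatorial): E = 0.00 kcal/mol.
ΔG = 3.16 kcal/mol between the two chairs.
K = exp(ΔG/RT) with R = 1.987×10⁻³ kcal mol⁻¹ K⁻¹ and T = 350 K gives K ≈ 94.
Fraction in the lower-energy chair = K/(K+1) = 98.9%.

98.9%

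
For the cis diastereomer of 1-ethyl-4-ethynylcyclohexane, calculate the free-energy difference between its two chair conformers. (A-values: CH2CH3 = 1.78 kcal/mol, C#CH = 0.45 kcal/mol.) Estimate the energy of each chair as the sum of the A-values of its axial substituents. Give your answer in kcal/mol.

C1 and C4 have opposite parity, so for the cis isomer the two substituents are one axial and one equatorial in each chair.
Chair I (ethyl axial, ethynyl equatorial): E = 1.78 kcal/mol.
Chair II (ethyl equatorial, ethynyl axial): E = 0.45 kcal/mol.
ΔE = 1.78 − 0.45 = 1.33 kcal/mol; chair II is more stable.

1.33 kcal/mol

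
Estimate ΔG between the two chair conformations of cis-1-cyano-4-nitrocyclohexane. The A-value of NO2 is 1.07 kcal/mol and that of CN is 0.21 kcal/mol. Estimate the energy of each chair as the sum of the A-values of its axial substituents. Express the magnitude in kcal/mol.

0.86 kcal/mol

C1 and C4 have opposite parity, so for the cis isomer the two substituents are one axial and one equatorial in each chair.
Chair I (nitro axial, cyano equatorial): E = 1.07 kcal/mol.
Chair II (nitro equatorial, cyano axial): E = 0.21 kcal/mol.
ΔE = 1.07 − 0.21 = 0.86 kcal/mol; chair II is more stable.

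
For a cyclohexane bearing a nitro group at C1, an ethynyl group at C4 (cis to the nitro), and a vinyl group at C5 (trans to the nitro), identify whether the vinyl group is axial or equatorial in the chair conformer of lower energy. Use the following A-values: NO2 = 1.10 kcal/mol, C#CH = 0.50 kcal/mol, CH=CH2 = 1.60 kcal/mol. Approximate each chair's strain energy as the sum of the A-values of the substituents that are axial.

Chair I (nitro axial, ethynyl equatorial, vinyl equatorial): E = 1.10 kcal/mol.
Chair II (nitro equatorial, ethynyl axial, vinyl axial): E = 2.10 kcal/mol.
Chair I is the more stable (lower-energy) conformer, and in that chair the vinyl group is equatorial.

equatorial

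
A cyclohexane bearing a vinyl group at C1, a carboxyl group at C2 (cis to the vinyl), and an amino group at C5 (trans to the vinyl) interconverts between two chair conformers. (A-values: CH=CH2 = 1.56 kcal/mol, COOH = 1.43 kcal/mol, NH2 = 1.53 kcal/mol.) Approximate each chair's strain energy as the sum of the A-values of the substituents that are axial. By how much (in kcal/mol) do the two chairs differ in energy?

1.40 kcal/mol

Chair I (vinyl axial, carboxyl equatorial, amino equatorial): E = 1.56 kcal/mol.
Chair II (vinyl equatorial, carboxyl axial, amino axial): E = 2.96 kcal/mol.
ΔE = 2.96 − 1.56 = 1.40 kcal/mol; chair I is more stable.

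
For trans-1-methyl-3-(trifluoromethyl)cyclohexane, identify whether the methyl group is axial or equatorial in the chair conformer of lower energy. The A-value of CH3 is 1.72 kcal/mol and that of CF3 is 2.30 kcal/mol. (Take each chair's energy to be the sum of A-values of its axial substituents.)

axial

C1 and C3 have the same parity, so for the trans isomer the two substituents are one axial and one equatorial in each chair.
Chair I (methyl axial, trifluoromethyl equatorial): E = 1.72 kcal/mol.
Chair II (methyl equatorial, trifluoromethyl axial): E = 2.30 kcal/mol.
Chair I is the more stable (lower-energy) conformer, and in that chair the methyl group is axial.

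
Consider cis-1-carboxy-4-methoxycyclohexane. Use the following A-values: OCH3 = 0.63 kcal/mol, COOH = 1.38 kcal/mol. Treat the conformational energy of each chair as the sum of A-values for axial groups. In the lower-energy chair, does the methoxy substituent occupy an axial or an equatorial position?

axial

C1 and C4 have opposite parity, so for the cis isomer the two substituents are one axial and one equatorial in each chair.
Chair I (methoxy axial, carboxyl equatorial): E = 0.63 kcal/mol.
Chair II (methoxy equatorial, carboxyl axial): E = 1.38 kcal/mol.
Chair I is the more stable (lower-energy) conformer, and in that chair the methoxy group is axial.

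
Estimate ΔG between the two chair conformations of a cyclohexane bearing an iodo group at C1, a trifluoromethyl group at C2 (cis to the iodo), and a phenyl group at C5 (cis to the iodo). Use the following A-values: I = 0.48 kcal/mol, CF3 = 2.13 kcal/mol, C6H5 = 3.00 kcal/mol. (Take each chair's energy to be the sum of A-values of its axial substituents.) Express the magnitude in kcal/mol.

Chair I (iodo axial, trifluoromethyl equatorial, phenyl axial): E = 3.48 kcal/mol.
Chair II (iodo equatorial, trifluoromethyl axial, phenyl equatorial): E = 2.13 kcal/mol.
ΔE = 3.48 − 2.13 = 1.35 kcal/mol; chair II is more stable.

1.35 kcal/mol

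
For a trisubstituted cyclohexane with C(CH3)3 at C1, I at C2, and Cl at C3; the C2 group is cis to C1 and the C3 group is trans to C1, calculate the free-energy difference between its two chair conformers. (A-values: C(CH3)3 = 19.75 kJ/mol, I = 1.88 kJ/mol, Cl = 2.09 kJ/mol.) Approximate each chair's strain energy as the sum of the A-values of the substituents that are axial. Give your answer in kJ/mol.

15.78 kJ/mol

Chair I (tert-butyl axial, iodo equatorial, chloro equatorial): E = 19.75 kJ/mol.
Chair II (tert-butyl equatorial, iodo axial, chloro axial): E = 3.97 kJ/mol.
ΔE = 19.75 − 3.97 = 15.78 kJ/mol; chair II is more stable.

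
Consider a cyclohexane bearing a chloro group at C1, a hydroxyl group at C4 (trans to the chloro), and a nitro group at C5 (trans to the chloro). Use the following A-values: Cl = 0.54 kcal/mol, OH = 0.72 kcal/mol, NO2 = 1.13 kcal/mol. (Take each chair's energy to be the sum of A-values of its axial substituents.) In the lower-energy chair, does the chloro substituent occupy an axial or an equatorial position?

Chair I (chloro axial, hydroxyl axial, nitro equatorial): E = 1.26 kcal/mol.
Chair II (chloro equatorial, hydroxyl equatorial, nitro axial): E = 1.13 kcal/mol.
Chair II is the more stable (lower-energy) conformer, and in that chair the chloro group is equatorial.

equatorial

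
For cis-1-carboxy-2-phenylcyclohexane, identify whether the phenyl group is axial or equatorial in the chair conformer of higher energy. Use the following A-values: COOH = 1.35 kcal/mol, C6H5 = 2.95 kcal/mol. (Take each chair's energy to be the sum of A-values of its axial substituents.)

C1 and C2 have opposite parity, so for the cis isomer the two substituents are one axial and one equatorial in each chair.
Chair I (carboxyl axial, phenyl equatorial): E = 1.35 kcal/mol.
Chair II (carboxyl equatorial, phenyl axial): E = 2.95 kcal/mol.
Chair II is the less stable (higher-energy) conformer, and in that chair the phenyl group is axial.

axial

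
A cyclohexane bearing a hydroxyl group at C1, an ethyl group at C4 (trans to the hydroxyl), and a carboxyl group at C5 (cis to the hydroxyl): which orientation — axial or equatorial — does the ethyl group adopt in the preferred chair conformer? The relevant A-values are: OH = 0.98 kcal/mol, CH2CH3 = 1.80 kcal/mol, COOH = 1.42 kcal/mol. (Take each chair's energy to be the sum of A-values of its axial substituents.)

Chair I (hydroxyl axial, ethyl axial, carboxyl axial): E = 4.20 kcal/mol.
Chair II (hydroxyl equatorial, ethyl equatorial, carboxyl equatorial): E = 0.00 kcal/mol.
Chair II is the more stable (lower-energy) conformer, and in that chair the ethyl group is equatorial.

equatorial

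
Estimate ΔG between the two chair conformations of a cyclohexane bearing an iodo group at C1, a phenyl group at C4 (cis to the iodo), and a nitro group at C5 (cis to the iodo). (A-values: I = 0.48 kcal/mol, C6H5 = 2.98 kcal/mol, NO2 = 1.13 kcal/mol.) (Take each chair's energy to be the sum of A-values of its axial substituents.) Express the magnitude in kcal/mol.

Chair I (iodo axial, phenyl equatorial, nitro axial): E = 1.61 kcal/mol.
Chair II (iodo equatorial, phenyl axial, nitro equatorial): E = 2.98 kcal/mol.
ΔE = 2.98 − 1.61 = 1.37 kcal/mol; chair I is more stable.

1.37 kcal/mol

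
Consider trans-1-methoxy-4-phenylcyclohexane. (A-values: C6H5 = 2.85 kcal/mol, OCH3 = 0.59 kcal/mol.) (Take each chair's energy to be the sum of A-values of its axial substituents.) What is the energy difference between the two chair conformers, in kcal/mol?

C1 and C4 have opposite parity, so for the trans isomer the two substituents are e,e in one chair and a,a in the other.
Chair I (phenyl axial, methoxy axial): E = 3.44 kcal/mol.
Chair II (phenyl equatorial, methoxy equatorial): E = 0.00 kcal/mol.
ΔE = 3.44 − 0.00 = 3.44 kcal/mol; chair II is more stable.

3.44 kcal/mol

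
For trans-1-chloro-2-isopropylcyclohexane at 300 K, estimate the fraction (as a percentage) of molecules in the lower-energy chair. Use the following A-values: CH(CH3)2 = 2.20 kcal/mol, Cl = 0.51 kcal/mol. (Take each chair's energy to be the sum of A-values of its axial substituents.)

99.0%

C1 and C2 have opposite parity, so for the trans isomer the two substituents are e,e in one chair and a,a in the other.
Chair I (isopropyl axial, chloro axial): E = 2.71 kcal/mol; chair II (isopropyl equatorial, chloro equatorial): E = 0.00 kcal/mol.
ΔG = 2.71 kcal/mol between the two chairs.
K = exp(ΔG/RT) with R = 1.987×10⁻³ kcal mol⁻¹ K⁻¹ and T = 300 K gives K ≈ 94.3.
Fraction in the lower-energy chair = K/(K+1) = 99.0%.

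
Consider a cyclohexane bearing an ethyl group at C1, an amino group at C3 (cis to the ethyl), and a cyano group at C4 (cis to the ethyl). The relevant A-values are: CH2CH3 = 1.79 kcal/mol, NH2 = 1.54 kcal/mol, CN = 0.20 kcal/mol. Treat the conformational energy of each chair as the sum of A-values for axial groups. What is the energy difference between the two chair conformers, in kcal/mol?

3.13 kcal/mol

Chair I (ethyl axial, amino axial, cyano equatorial): E = 3.33 kcal/mol.
Chair II (ethyl equatorial, amino equatorial, cyano axial): E = 0.20 kcal/mol.
ΔE = 3.33 − 0.20 = 3.13 kcal/mol; chair II is more stable.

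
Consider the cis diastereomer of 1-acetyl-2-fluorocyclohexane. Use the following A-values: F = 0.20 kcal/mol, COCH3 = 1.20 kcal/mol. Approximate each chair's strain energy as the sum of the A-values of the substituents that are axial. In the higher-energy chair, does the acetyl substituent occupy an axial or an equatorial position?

axial

C1 and C2 have opposite parity, so for the cis isomer the two substituents are one axial and one equatorial in each chair.
Chair I (fluoro axial, acetyl equatorial): E = 0.20 kcal/mol.
Chair II (fluoro equatorial, acetyl axial): E = 1.20 kcal/mol.
Chair II is the less stable (higher-energy) conformer, and in that chair the acetyl group is axial.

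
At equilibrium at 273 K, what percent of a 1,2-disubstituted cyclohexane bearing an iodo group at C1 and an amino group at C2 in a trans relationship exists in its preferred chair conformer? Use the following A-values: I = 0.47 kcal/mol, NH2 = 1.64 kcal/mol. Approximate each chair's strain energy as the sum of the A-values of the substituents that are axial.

C1 and C2 have opposite parity, so for the trans isomer the two substituents are e,e in one chair and a,a in the other.
Chair I (iodo axial, amino axial): E = 2.11 kcal/mol; chair II (iodo equatorial, amino equatorial): E = 0.00 kcal/mol.
ΔG = 2.11 kcal/mol between the two chairs.
K = exp(ΔG/RT) with R = 1.987×10⁻³ kcal mol⁻¹ K⁻¹ and T = 273 K gives K ≈ 48.9.
Fraction in the lower-energy chair = K/(K+1) = 98.0%.

98.0%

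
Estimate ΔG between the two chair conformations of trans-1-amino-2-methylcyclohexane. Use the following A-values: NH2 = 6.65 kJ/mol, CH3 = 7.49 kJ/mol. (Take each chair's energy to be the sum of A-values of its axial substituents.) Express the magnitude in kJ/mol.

C1 and C2 have opposite parity, so for the trans isomer the two substituents are e,e in one chair and a,a in the other.
Chair I (amino axial, methyl axial): E = 14.14 kJ/mol.
Chair II (amino equatorial, methyl equatorial): E = 0.00 kJ/mol.
ΔE = 14.14 − 0.00 = 14.14 kJ/mol; chair II is more stable.

14.14 kJ/mol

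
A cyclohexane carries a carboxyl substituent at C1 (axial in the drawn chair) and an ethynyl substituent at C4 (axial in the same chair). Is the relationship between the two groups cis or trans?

C1 and C4 have opposite parity, so their axial bonds point in opposite directions.
With opposite-parity carbons, two substituents on the same face are one axial and one equatorial; opposite faces give both axial or both equatorial.
Here the groups are axial/axial → opposite face → trans.

trans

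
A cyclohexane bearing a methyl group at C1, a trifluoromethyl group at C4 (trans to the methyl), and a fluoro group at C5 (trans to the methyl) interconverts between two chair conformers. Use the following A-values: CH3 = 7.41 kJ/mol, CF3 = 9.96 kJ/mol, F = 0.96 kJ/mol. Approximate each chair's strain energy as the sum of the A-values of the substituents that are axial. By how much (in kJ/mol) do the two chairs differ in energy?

Chair I (methyl axial, trifluoromethyl axial, fluoro equatorial): E = 17.37 kJ/mol.
Chair II (methyl equatorial, trifluoromethyl equatorial, fluoro axial): E = 0.96 kJ/mol.
ΔE = 17.37 − 0.96 = 16.41 kJ/mol; chair II is more stable.

16.41 kJ/mol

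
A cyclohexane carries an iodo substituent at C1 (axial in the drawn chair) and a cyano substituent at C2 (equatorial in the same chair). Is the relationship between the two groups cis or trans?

cis

C1 and C2 have opposite parity, so their axial bonds point in opposite directions.
With opposite-parity carbons, two substituents on the same face are one axial and one equatorial; opposite faces give both axial or both equatorial.
Here the groups are axial/equatorial → same face → cis.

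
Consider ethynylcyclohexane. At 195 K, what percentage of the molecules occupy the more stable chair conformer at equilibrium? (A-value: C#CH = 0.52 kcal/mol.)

79.3%

One chair has the ethynyl group axial (E = 0.52 kcal/mol) and the other has it equatorial (E = 0).
ΔG = 0.52 kcal/mol between the two chairs.
K = exp(ΔG/RT) with R = 1.987×10⁻³ kcal mol⁻¹ K⁻¹ and T = 195 K gives K ≈ 3.83.
Fraction in the lower-energy chair = K/(K+1) = 79.3%.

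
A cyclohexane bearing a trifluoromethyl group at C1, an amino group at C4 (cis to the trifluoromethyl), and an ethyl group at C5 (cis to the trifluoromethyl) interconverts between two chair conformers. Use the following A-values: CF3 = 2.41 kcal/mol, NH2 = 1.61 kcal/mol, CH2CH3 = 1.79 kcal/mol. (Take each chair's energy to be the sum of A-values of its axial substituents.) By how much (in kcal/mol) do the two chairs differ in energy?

2.59 kcal/mol

Chair I (trifluoromethyl axial, amino equatorial, ethyl axial): E = 4.20 kcal/mol.
Chair II (trifluoromethyl equatorial, amino axial, ethyl equatorial): E = 1.61 kcal/mol.
ΔE = 4.20 − 1.61 = 2.59 kcal/mol; chair II is more stable.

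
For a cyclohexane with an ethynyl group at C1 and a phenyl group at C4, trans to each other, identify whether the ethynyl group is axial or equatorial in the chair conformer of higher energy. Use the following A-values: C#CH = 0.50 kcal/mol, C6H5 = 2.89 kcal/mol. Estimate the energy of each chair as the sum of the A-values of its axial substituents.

axial

C1 and C4 have opposite parity, so for the trans isomer the two substituents are e,e in one chair and a,a in the other.
Chair I (ethynyl axial, phenyl axial): E = 3.39 kcal/mol.
Chair II (ethynyl equatorial, phenyl equatorial): E = 0.00 kcal/mol.
Chair I is the less stable (higher-energy) conformer, and in that chair the ethynyl group is axial.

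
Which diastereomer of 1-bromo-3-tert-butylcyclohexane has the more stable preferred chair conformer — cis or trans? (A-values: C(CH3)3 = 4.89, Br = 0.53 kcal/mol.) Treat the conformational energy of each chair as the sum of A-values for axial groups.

cis

At 1,3 positions (parity same): cis → (e,e or a,a); trans → (a,e or e,a).
Best chair for cis: E = 0.00 kcal/mol; best chair for trans: E = 0.53 kcal/mol.
The cis isomer is lower by 0.53 kcal/mol.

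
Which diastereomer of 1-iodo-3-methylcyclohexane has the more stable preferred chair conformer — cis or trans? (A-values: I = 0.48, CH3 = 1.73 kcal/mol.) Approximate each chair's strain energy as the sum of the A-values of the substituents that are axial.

At 1,3 positions (parity same): cis → (e,e or a,a); trans → (a,e or e,a).
Best chair for cis: E = 0.00 kcal/mol; best chair for trans: E = 0.48 kcal/mol.
The cis isomer is lower by 0.48 kcal/mol.

cis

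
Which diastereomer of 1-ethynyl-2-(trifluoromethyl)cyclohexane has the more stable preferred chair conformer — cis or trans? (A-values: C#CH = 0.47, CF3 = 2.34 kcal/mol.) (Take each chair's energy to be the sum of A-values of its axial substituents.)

trans

At 1,2 positions (parity opposite): cis → (a,e or e,a); trans → (e,e or a,a).
Best chair for cis: E = 0.47 kcal/mol; best chair for trans: E = 0.00 kcal/mol.
The trans isomer is lower by 0.47 kcal/mol.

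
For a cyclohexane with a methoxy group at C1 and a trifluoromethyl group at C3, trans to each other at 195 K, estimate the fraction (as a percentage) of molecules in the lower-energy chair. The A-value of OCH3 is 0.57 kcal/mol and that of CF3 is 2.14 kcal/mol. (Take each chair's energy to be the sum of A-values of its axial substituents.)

98.3%

C1 and C3 have the same parity, so for the trans isomer the two substituents are one axial and one equatorial in each chair.
Chair I (methoxy axial, trifluoromethyl equatorial): E = 0.57 kcal/mol; chair II (methoxy equatorial, trifluoromethyl axial): E = 2.14 kcal/mol.
ΔG = 1.57 kcal/mol between the two chairs.
K = exp(ΔG/RT) with R = 1.987×10⁻³ kcal mol⁻¹ K⁻¹ and T = 195 K gives K ≈ 57.5.
Fraction in the lower-energy chair = K/(K+1) = 98.3%.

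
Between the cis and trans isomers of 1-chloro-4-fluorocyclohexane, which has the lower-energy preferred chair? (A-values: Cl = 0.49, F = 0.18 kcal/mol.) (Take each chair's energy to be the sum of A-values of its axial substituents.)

trans

At 1,4 positions (parity opposite): cis → (a,e or e,a); trans → (e,e or a,a).
Best chair for cis: E = 0.18 kcal/mol; best chair for trans: E = 0.00 kcal/mol.
The trans isomer is lower by 0.18 kcal/mol.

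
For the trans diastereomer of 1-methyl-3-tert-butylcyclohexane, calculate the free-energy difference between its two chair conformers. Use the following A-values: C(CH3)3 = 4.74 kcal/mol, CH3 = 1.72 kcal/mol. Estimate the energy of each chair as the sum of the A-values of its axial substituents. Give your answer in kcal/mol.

C1 and C3 have the same parity, so for the trans isomer the two substituents are one axial and one equatorial in each chair.
Chair I (tert-butyl axial, methyl equatorial): E = 4.74 kcal/mol.
Chair II (tert-butyl equatorial, methyl axial): E = 1.72 kcal/mol.
ΔE = 4.74 − 1.72 = 3.02 kcal/mol; chair II is more stable.

3.02 kcal/mol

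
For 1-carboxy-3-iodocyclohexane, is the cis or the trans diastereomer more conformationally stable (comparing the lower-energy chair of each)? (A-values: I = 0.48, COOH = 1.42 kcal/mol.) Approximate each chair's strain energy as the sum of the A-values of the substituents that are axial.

At 1,3 positions (parity same): cis → (e,e or a,a); trans → (a,e or e,a).
Best chair for cis: E = 0.00 kcal/mol; best chair for trans: E = 0.48 kcal/mol.
The cis isomer is lower by 0.48 kcal/mol.

cis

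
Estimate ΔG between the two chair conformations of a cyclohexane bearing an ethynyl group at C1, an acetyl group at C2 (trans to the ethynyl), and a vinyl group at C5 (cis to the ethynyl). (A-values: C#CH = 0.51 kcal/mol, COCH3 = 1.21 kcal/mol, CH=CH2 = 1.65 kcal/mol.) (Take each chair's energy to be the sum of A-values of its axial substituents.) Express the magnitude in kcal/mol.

Chair I (ethynyl axial, acetyl axial, vinyl axial): E = 3.37 kcal/mol.
Chair II (ethynyl equatorial, acetyl equatorial, vinyl equatorial): E = 0.00 kcal/mol.
ΔE = 3.37 − 0.00 = 3.37 kcal/mol; chair II is more stable.

3.37 kcal/mol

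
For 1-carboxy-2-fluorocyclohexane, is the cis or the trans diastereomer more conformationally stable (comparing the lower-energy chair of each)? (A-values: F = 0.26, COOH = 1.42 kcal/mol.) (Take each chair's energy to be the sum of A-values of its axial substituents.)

trans

At 1,2 positions (parity opposite): cis → (a,e or e,a); trans → (e,e or a,a).
Best chair for cis: E = 0.26 kcal/mol; best chair for trans: E = 0.00 kcal/mol.
The trans isomer is lower by 0.26 kcal/mol.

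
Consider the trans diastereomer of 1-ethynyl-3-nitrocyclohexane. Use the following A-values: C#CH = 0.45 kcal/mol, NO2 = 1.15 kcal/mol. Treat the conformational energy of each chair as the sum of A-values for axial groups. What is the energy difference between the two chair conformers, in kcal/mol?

0.70 kcal/mol

C1 and C3 have the same parity, so for the trans isomer the two substituents are one axial and one equatorial in each chair.
Chair I (ethynyl axial, nitro equatorial): E = 0.45 kcal/mol.
Chair II (ethynyl equatorial, nitro axial): E = 1.15 kcal/mol.
ΔE = 1.15 − 0.45 = 0.70 kcal/mol; chair I is more stable.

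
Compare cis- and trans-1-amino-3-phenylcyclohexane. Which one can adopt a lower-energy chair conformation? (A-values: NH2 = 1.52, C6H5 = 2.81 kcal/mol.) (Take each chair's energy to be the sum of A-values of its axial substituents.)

At 1,3 positions (parity same): cis → (e,e or a,a); trans → (a,e or e,a).
Best chair for cis: E = 0.00 kcal/mol; best chair for trans: E = 1.52 kcal/mol.
The cis isomer is lower by 1.52 kcal/mol.

cis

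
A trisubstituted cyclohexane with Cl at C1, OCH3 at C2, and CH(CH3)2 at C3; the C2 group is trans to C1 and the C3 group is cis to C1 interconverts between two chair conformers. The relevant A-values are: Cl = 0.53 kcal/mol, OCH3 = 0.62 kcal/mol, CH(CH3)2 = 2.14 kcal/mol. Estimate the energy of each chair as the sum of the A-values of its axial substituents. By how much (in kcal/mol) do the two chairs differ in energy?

3.29 kcal/mol

Chair I (chloro axial, methoxy axial, isopropyl axial): E = 3.29 kcal/mol.
Chair II (chloro equatorial, methoxy equatorial, isopropyl equatorial): E = 0.00 kcal/mol.
ΔE = 3.29 − 0.00 = 3.29 kcal/mol; chair II is more stable.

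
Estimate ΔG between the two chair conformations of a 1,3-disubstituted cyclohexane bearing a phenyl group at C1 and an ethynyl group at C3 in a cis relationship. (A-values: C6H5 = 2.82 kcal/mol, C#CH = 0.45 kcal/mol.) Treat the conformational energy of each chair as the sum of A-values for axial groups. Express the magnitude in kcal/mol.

C1 and C3 have the same parity, so for the cis isomer the two substituents are e,e in one chair and a,a in the other.
Chair I (phenyl axial, ethynyl axial): E = 3.27 kcal/mol.
Chair II (phenyl equatorial, ethynyl equatorial): E = 0.00 kcal/mol.
ΔE = 3.27 − 0.00 = 3.27 kcal/mol; chair II is more stable.

3.27 kcal/mol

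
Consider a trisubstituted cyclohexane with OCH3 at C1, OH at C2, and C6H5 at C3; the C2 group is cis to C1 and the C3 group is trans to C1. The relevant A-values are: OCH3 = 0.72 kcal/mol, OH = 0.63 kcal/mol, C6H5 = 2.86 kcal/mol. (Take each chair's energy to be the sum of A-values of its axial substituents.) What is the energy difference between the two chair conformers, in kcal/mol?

Chair I (methoxy axial, hydroxyl equatorial, phenyl equatorial): E = 0.72 kcal/mol.
Chair II (methoxy equatorial, hydroxyl axial, phenyl axial): E = 3.49 kcal/mol.
ΔE = 3.49 − 0.72 = 2.77 kcal/mol; chair I is more stable.

2.77 kcal/mol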